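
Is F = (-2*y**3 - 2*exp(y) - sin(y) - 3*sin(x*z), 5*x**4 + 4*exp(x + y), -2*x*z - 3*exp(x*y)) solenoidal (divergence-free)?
No, ∇·F = -2*x - 3*z*cos(x*z) + 4*exp(x + y)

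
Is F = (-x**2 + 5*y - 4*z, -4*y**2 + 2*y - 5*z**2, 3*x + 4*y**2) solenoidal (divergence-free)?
No, ∇·F = -2*x - 8*y + 2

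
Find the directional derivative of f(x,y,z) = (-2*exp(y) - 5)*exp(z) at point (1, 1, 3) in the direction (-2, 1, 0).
-2*sqrt(5)*exp(4)/5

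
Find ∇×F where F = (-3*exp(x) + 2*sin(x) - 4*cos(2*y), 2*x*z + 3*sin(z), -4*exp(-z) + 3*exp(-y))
(-2*x - 3*cos(z) - 3*exp(-y), 0, 2*z - 8*sin(2*y))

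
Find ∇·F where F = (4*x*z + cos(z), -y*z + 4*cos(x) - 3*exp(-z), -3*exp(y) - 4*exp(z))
3*z - 4*exp(z)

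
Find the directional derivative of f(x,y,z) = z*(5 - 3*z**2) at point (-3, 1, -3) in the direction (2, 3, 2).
-152*sqrt(17)/17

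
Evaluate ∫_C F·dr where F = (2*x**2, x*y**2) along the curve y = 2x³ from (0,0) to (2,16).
36944/15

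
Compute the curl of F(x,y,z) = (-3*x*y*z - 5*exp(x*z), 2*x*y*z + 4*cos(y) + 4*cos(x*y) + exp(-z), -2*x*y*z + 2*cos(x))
((-2*x*(y + z)*exp(z) + 1)*exp(-z), -3*x*y - 5*x*exp(x*z) + 2*y*z + 2*sin(x), 3*x*z + 2*y*z - 4*y*sin(x*y))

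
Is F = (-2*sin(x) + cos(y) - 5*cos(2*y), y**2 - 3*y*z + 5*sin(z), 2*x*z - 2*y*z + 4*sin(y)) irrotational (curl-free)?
No, ∇×F = (3*y - 2*z + 4*cos(y) - 5*cos(z), -2*z, sin(y) - 10*sin(2*y))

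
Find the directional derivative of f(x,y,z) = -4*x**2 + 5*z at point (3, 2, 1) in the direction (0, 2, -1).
-sqrt(5)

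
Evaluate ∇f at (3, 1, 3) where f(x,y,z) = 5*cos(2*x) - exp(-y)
(-10*sin(6), exp(-1), 0)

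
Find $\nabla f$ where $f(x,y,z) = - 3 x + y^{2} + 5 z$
(-3, 2*y, 5)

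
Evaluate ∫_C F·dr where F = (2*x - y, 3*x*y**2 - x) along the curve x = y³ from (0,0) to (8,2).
80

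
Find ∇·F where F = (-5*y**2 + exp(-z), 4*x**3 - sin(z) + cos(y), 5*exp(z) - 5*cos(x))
5*exp(z) - sin(y)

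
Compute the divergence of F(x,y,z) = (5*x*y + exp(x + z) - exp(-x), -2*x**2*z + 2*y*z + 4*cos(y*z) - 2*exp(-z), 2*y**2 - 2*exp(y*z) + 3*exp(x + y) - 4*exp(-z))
-2*y*exp(y*z) + 5*y - 4*z*sin(y*z) + 2*z + exp(x + z) + 4*exp(-z) + exp(-x)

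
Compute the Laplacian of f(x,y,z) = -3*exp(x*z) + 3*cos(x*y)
-3*x**2*exp(x*z) - 3*x**2*cos(x*y) - 3*y**2*cos(x*y) - 3*z**2*exp(x*z)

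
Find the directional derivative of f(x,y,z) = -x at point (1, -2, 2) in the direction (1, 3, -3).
-sqrt(19)/19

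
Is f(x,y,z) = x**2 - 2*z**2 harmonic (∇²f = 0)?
No, ∇²f = -2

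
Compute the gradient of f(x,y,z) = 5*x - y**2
(5, -2*y, 0)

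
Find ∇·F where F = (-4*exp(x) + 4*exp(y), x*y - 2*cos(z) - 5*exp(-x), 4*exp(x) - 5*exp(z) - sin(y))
x - 4*exp(x) - 5*exp(z)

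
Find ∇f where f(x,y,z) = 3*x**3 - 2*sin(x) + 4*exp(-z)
(9*x**2 - 2*cos(x), 0, -4*exp(-z))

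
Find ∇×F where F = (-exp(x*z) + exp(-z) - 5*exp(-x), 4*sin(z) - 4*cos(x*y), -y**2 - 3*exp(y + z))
(-2*y - 3*exp(y + z) - 4*cos(z), -x*exp(x*z) - exp(-z), 4*y*sin(x*y))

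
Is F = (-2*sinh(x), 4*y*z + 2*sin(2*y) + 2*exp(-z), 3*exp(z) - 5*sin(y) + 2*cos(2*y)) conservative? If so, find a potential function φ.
No, ∇×F = (-4*y - 4*sin(2*y) - 5*cos(y) + 2*exp(-z), 0, 0) ≠ 0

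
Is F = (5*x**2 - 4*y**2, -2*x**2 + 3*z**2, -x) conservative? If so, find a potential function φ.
No, ∇×F = (-6*z, 1, -4*x + 8*y) ≠ 0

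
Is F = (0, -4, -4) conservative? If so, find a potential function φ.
Yes, F is conservative. φ = -4*y - 4*z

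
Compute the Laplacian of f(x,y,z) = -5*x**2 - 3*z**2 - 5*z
-16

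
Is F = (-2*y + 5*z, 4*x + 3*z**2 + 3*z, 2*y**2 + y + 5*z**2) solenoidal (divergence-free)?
No, ∇·F = 10*z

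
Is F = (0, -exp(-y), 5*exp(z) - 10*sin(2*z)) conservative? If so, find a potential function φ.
Yes, F is conservative. φ = 5*exp(z) + 5*cos(2*z) + exp(-y)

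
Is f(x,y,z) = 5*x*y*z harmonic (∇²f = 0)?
Yes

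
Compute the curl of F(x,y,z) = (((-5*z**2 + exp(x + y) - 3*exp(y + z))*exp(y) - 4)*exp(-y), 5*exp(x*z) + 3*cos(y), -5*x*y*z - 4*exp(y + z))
(-5*x*z - 5*x*exp(x*z) - 4*exp(y + z), 5*y*z - 10*z - 3*exp(y + z), 5*z*exp(x*z) - exp(x + y) + 3*exp(y + z) - 4*exp(-y))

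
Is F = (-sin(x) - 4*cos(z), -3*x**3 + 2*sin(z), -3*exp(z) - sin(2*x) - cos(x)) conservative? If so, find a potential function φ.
No, ∇×F = (-2*cos(z), -sin(x) + 4*sin(z) + 2*cos(2*x), -9*x**2) ≠ 0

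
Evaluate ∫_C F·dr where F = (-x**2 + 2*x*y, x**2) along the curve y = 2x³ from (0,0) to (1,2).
5/3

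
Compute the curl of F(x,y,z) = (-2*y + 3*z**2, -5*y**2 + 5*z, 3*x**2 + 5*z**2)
(-5, -6*x + 6*z, 2)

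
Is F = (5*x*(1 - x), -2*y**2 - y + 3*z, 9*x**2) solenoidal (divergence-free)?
No, ∇·F = -10*x - 4*y + 4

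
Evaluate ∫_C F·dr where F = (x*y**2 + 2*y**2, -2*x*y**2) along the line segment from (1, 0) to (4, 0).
0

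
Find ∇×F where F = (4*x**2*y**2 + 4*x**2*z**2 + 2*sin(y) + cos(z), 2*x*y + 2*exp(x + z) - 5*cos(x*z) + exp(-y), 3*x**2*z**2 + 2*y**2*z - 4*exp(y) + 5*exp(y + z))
(-5*x*sin(x*z) + 4*y*z - 4*exp(y) - 2*exp(x + z) + 5*exp(y + z), 8*x**2*z - 6*x*z**2 - sin(z), -8*x**2*y + 2*y + 5*z*sin(x*z) + 2*exp(x + z) - 2*cos(y))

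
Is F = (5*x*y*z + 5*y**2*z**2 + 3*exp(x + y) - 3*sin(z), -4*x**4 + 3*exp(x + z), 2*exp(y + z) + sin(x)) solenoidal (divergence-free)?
No, ∇·F = 5*y*z + 3*exp(x + y) + 2*exp(y + z)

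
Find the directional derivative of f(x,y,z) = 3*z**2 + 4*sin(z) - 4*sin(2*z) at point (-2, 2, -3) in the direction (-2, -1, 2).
-12 - 16*cos(6)/3 + 8*cos(3)/3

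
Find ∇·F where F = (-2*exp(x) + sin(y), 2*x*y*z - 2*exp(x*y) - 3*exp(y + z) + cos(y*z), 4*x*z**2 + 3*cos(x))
10*x*z - 2*x*exp(x*y) - z*sin(y*z) - 2*exp(x) - 3*exp(y + z)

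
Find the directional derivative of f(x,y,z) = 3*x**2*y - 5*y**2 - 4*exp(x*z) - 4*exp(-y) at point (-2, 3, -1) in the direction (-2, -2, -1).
-16*exp(2)/3 - 8*exp(-3)/3 + 36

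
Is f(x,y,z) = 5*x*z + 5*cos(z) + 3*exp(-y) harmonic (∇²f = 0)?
No, ∇²f = -5*cos(z) + 3*exp(-y)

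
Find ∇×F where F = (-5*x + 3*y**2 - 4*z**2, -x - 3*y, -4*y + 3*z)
(-4, -8*z, -6*y - 1)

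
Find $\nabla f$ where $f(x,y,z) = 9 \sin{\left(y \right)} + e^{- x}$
(-exp(-x), 9*cos(y), 0)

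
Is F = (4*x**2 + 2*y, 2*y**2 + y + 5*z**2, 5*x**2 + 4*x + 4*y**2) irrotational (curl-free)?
No, ∇×F = (8*y - 10*z, -10*x - 4, -2)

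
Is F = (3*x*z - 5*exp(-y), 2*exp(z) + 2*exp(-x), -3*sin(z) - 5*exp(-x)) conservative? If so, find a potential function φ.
No, ∇×F = (-2*exp(z), 3*x - 5*exp(-x), -5*exp(-y) - 2*exp(-x)) ≠ 0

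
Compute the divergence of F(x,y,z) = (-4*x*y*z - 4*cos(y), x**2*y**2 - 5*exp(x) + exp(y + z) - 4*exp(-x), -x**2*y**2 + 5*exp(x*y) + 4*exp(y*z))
2*x**2*y - 4*y*z + 4*y*exp(y*z) + exp(y + z)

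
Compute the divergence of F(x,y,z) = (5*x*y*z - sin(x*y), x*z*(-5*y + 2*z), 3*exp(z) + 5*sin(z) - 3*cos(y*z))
-5*x*z + 5*y*z + 3*y*sin(y*z) - y*cos(x*y) + 3*exp(z) + 5*cos(z)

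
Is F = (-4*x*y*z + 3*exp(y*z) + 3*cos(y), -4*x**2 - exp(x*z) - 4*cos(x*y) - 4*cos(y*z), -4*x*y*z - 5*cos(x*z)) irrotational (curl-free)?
No, ∇×F = (-4*x*z + x*exp(x*z) - 4*y*sin(y*z), -4*x*y + 4*y*z + 3*y*exp(y*z) - 5*z*sin(x*z), 4*x*z - 8*x + 4*y*sin(x*y) - z*exp(x*z) - 3*z*exp(y*z) + 3*sin(y))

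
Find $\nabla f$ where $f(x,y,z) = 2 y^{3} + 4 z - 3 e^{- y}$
(0, 6*y**2 + 3*exp(-y), 4)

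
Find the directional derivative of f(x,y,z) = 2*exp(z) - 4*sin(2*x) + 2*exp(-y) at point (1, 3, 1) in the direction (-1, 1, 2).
sqrt(6)*(-1 + 2*(2*cos(2) + E)*exp(3))*exp(-3)/3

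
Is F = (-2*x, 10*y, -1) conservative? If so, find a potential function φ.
Yes, F is conservative. φ = -x**2 + 5*y**2 - z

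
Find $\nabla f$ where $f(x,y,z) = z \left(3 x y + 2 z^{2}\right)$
(3*y*z, 3*x*z, 3*x*y + 6*z**2)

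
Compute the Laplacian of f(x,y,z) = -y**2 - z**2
-4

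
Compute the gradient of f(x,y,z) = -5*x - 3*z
(-5, 0, -3)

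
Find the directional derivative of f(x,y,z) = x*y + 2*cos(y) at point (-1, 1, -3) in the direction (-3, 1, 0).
-sqrt(10)*(sin(1) + 2)/5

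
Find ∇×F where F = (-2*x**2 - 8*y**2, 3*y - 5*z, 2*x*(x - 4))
(5, 8 - 4*x, 16*y)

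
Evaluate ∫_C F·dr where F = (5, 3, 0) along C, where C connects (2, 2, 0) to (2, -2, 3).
-12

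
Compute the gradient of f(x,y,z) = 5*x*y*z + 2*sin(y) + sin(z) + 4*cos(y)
(5*y*z, 5*x*z - 4*sin(y) + 2*cos(y), 5*x*y + cos(z))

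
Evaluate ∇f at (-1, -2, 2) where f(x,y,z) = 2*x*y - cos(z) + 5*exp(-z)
(-4, -2, -5*exp(-2) + sin(2))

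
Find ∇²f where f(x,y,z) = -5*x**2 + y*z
-10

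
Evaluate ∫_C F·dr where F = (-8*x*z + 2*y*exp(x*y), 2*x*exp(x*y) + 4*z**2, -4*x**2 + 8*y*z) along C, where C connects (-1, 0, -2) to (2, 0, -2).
24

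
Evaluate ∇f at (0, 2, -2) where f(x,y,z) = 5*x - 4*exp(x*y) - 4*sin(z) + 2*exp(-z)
(-3, 0, -2*exp(2) - 4*cos(2))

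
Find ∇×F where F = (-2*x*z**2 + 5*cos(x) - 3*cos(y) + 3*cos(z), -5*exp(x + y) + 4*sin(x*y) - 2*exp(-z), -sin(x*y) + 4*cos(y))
(-x*cos(x*y) - 4*sin(y) - 2*exp(-z), -4*x*z + y*cos(x*y) - 3*sin(z), 4*y*cos(x*y) - 5*exp(x + y) - 3*sin(y))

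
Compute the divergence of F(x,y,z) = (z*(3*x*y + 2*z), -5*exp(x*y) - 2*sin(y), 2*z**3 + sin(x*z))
-5*x*exp(x*y) + x*cos(x*z) + 3*y*z + 6*z**2 - 2*cos(y)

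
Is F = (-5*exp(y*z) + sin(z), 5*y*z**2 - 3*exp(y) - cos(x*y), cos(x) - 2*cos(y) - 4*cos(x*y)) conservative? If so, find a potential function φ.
No, ∇×F = (4*x*sin(x*y) - 10*y*z + 2*sin(y), -5*y*exp(y*z) - 4*y*sin(x*y) + sin(x) + cos(z), y*sin(x*y) + 5*z*exp(y*z)) ≠ 0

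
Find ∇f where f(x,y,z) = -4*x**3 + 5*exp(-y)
(-12*x**2, -5*exp(-y), 0)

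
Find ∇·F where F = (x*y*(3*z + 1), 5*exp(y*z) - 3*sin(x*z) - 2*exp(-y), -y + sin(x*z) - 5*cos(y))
x*cos(x*z) + 3*y*z + y + 5*z*exp(y*z) + 2*exp(-y)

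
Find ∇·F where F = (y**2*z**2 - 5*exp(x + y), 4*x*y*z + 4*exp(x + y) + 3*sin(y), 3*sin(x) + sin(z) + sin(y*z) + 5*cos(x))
4*x*z + y*cos(y*z) - exp(x + y) + 3*cos(y) + cos(z)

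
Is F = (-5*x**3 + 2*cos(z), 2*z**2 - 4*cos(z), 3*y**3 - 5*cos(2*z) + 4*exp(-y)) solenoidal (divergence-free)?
No, ∇·F = -15*x**2 + 10*sin(2*z)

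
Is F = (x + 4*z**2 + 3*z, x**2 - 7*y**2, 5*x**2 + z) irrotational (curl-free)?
No, ∇×F = (0, -10*x + 8*z + 3, 2*x)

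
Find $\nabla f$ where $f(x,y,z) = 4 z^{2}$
(0, 0, 8*z)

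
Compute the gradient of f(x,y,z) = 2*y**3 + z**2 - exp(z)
(0, 6*y**2, 2*z - exp(z))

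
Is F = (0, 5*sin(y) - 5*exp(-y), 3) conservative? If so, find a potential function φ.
Yes, F is conservative. φ = 3*z - 5*cos(y) + 5*exp(-y)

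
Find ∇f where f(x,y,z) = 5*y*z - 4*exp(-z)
(0, 5*z, 5*y + 4*exp(-z))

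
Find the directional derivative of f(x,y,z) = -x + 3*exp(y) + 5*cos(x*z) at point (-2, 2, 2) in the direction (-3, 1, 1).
sqrt(11)*(3 + 3*exp(2) - 40*sin(4))/11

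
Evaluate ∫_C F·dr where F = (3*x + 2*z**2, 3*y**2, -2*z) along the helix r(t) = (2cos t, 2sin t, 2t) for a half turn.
64 - 20*pi**2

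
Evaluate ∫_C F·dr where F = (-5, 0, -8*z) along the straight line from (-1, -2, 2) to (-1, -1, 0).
16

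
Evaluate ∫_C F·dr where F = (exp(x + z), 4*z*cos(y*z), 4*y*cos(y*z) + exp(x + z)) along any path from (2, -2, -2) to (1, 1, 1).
-1 - 4*sin(4) + 4*sin(1) + exp(2)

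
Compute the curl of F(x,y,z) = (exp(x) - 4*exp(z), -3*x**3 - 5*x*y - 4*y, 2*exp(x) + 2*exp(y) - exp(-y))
(sinh(y) + 3*cosh(y), -2*exp(x) - 4*exp(z), -9*x**2 - 5*y)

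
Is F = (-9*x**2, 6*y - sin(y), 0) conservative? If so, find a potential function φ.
Yes, F is conservative. φ = -3*x**3 + 3*y**2 + cos(y)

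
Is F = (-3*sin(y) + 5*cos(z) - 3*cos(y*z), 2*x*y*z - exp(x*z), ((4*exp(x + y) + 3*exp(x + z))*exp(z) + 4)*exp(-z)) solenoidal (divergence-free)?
No, ∇·F = 2*x*z + 3*exp(x + z) - 4*exp(-z)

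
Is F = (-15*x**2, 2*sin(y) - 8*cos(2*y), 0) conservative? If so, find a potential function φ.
Yes, F is conservative. φ = -5*x**3 - 4*sin(2*y) - 2*cos(y)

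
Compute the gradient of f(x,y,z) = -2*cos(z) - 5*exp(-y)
(0, 5*exp(-y), 2*sin(z))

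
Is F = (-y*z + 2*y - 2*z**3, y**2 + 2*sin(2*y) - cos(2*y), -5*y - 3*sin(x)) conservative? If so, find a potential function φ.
No, ∇×F = (-5, -y - 6*z**2 + 3*cos(x), z - 2) ≠ 0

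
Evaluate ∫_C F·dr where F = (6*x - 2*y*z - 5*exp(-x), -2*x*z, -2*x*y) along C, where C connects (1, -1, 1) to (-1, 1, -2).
-6 + 10*sinh(1)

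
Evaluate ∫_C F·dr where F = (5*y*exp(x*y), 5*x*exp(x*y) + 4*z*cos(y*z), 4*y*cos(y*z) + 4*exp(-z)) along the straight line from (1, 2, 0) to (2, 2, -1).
-5*exp(2) - 4*E - 4*sin(2) + 4 + 5*exp(4)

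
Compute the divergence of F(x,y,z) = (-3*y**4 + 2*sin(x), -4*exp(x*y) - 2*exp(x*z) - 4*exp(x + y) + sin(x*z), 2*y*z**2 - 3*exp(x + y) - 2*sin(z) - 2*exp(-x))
-4*x*exp(x*y) + 4*y*z - 4*exp(x + y) + 2*cos(x) - 2*cos(z)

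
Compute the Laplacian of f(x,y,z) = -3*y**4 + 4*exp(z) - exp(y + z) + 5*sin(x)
-36*y**2 + 4*exp(z) - 2*exp(y + z) - 5*sin(x)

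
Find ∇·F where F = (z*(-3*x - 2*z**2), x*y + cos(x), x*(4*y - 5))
x - 3*z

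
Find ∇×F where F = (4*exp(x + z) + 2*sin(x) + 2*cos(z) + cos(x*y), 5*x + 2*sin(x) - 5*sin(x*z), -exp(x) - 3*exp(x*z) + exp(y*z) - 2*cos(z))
(5*x*cos(x*z) + z*exp(y*z), 3*z*exp(x*z) + exp(x) + 4*exp(x + z) - 2*sin(z), x*sin(x*y) - 5*z*cos(x*z) + 2*cos(x) + 5)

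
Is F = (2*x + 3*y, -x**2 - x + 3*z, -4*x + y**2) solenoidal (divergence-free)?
No, ∇·F = 2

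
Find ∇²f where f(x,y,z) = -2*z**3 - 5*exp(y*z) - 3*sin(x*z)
3*x**2*sin(x*z) - 5*y**2*exp(y*z) - 5*z**2*exp(y*z) + 3*z**2*sin(x*z) - 12*z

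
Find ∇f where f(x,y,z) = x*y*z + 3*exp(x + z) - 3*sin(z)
(y*z + 3*exp(x + z), x*z, x*y + 3*exp(x + z) - 3*cos(z))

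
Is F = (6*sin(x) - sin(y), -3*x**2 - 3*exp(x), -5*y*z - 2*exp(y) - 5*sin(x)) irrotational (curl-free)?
No, ∇×F = (-5*z - 2*exp(y), 5*cos(x), -6*x - 3*exp(x) + cos(y))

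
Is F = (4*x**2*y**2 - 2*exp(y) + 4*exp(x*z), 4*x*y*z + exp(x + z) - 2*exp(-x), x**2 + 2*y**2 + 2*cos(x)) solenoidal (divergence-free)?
No, ∇·F = 8*x*y**2 + 4*x*z + 4*z*exp(x*z)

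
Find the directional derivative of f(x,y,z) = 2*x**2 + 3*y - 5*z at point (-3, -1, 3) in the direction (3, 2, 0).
-30*sqrt(13)/13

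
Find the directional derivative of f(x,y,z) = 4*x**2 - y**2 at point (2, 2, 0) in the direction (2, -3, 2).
44*sqrt(17)/17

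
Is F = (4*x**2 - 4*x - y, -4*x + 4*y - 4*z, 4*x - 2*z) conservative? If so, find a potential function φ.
No, ∇×F = (4, -4, -3) ≠ 0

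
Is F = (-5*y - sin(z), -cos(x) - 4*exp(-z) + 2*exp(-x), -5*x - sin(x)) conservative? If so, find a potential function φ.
No, ∇×F = (-4*exp(-z), cos(x) - cos(z) + 5, sin(x) + 5 - 2*exp(-x)) ≠ 0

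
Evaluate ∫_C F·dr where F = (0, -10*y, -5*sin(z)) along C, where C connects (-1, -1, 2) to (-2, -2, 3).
-15 + 5*cos(3) - 5*cos(2)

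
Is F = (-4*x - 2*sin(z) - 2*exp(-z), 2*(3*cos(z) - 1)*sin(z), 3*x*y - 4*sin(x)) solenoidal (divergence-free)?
No, ∇·F = -4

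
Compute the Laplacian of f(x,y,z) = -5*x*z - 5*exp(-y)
-5*exp(-y)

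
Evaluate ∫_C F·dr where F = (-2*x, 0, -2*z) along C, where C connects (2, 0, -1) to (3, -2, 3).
-13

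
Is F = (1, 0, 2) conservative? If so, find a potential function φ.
Yes, F is conservative. φ = x + 2*z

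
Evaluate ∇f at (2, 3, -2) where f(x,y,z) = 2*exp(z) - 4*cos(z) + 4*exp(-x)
(-4*exp(-2), 0, -4*sin(2) + 2*exp(-2))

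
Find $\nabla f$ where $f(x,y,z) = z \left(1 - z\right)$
(0, 0, 1 - 2*z)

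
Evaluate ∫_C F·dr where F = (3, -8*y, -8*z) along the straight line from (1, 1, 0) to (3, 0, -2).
-6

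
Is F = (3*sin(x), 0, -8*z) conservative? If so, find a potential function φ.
Yes, F is conservative. φ = -4*z**2 - 3*cos(x)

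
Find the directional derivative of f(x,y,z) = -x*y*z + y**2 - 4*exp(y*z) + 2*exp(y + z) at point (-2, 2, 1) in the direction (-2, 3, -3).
sqrt(22)*(5 + 6*exp(2))/11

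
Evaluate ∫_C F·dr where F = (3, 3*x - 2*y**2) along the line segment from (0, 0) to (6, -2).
16/3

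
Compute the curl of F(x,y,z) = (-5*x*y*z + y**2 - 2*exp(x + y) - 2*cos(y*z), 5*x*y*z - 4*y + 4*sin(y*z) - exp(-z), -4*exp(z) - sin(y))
(-5*x*y - 4*y*cos(y*z) - cos(y) - exp(-z), y*(-5*x + 2*sin(y*z)), 5*x*z + 5*y*z - 2*y - 2*z*sin(y*z) + 2*exp(x + y))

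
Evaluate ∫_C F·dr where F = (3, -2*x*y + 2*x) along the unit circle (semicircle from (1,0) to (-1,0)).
-22/3 + pi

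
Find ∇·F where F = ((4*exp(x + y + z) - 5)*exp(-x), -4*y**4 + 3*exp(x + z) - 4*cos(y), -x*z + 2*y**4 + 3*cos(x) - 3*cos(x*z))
3*x*sin(x*z) - x - 16*y**3 + 4*sin(y) + 5*exp(-x)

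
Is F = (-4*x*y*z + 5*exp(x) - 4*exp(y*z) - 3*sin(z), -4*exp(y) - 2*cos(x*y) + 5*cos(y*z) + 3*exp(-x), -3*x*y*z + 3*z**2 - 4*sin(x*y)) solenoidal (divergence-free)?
No, ∇·F = -3*x*y + 2*x*sin(x*y) - 4*y*z - 5*z*sin(y*z) + 6*z + 5*exp(x) - 4*exp(y)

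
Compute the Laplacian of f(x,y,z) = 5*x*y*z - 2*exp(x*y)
2*(-x**2 - y**2)*exp(x*y)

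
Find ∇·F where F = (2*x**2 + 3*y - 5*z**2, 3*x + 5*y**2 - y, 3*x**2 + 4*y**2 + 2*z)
4*x + 10*y + 1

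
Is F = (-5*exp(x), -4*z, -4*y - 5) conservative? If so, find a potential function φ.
Yes, F is conservative. φ = -4*y*z - 5*z - 5*exp(x)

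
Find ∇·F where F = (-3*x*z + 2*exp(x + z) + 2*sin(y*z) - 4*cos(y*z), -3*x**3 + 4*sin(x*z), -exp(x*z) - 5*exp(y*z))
-x*exp(x*z) - 5*y*exp(y*z) - 3*z + 2*exp(x + z)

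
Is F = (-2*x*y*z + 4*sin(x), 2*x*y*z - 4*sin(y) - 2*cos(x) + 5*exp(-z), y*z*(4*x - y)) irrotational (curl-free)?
No, ∇×F = (-2*x*y + 4*x*z - 2*y*z + 5*exp(-z), 2*y*(-x - 2*z), 2*x*z + 2*y*z + 2*sin(x))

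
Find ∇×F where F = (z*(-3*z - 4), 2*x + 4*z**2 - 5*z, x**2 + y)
(6 - 8*z, -2*x - 6*z - 4, 2)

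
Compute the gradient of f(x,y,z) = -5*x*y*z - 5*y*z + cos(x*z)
(-z*(5*y + sin(x*z)), 5*z*(-x - 1), -5*x*y - x*sin(x*z) - 5*y)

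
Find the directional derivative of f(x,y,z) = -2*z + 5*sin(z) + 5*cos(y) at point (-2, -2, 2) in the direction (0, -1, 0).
-5*sin(2)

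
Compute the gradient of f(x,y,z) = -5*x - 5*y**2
(-5, -10*y, 0)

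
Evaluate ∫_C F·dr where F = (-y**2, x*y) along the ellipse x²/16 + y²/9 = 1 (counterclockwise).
0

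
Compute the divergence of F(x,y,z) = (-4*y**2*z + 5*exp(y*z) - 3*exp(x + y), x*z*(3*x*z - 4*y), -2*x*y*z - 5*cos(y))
-2*x*y - 4*x*z - 3*exp(x + y)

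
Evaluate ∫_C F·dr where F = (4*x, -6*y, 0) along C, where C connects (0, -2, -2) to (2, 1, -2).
17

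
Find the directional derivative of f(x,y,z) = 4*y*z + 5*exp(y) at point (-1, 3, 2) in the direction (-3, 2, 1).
sqrt(14)*(14 + 5*exp(3))/7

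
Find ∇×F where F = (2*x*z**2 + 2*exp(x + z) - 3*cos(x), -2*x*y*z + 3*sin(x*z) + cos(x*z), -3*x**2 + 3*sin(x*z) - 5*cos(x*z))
(x*(2*y + sin(x*z) - 3*cos(x*z)), 4*x*z + 6*x - 5*z*sin(x*z) - 3*z*cos(x*z) + 2*exp(x + z), z*(-2*y - sin(x*z) + 3*cos(x*z)))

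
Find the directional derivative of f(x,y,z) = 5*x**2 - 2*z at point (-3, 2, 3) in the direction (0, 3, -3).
sqrt(2)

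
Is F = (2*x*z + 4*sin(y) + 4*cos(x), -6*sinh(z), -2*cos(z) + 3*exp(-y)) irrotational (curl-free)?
No, ∇×F = (6*cosh(z) - 3*exp(-y), 2*x, -4*cos(y))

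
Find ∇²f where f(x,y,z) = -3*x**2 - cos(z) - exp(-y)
cos(z) - 6 - exp(-y)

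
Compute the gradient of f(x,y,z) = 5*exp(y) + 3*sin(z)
(0, 5*exp(y), 3*cos(z))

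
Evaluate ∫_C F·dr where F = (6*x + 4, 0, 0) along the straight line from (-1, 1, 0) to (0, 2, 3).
1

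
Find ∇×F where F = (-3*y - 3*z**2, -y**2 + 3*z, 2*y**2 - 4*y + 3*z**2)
(4*y - 7, -6*z, 3)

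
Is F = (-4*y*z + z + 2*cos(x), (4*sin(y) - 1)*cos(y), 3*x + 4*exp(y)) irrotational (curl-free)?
No, ∇×F = (4*exp(y), -4*y - 2, 4*z)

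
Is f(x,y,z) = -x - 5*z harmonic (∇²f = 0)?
Yes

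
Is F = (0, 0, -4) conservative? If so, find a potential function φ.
Yes, F is conservative. φ = -4*z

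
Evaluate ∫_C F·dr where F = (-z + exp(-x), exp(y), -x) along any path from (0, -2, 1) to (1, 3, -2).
-exp(-1) - exp(-2) + 3 + exp(3)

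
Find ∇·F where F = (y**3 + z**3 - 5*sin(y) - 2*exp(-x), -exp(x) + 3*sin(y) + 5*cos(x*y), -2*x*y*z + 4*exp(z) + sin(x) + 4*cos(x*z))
-2*x*y - 5*x*sin(x*y) - 4*x*sin(x*z) + 4*exp(z) + 3*cos(y) + 2*exp(-x)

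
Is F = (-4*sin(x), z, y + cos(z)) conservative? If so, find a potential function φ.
Yes, F is conservative. φ = y*z + sin(z) + 4*cos(x)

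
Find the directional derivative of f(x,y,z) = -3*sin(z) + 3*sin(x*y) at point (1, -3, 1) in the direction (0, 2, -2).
3*sqrt(2)*(cos(3) + cos(1))/2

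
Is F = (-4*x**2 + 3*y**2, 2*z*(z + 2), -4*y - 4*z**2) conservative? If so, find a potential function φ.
No, ∇×F = (-4*z - 8, 0, -6*y) ≠ 0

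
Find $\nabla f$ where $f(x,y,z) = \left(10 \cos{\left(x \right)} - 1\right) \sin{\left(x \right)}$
(-cos(x) + 10*cos(2*x), 0, 0)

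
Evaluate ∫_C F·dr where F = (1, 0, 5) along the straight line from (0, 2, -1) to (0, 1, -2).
-5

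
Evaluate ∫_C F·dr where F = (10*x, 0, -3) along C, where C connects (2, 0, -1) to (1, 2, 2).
-24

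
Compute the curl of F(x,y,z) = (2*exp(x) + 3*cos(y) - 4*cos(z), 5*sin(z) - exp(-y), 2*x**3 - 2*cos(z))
(-5*cos(z), -6*x**2 + 4*sin(z), 3*sin(y))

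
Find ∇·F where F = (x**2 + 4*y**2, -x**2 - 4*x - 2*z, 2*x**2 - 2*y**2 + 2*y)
2*x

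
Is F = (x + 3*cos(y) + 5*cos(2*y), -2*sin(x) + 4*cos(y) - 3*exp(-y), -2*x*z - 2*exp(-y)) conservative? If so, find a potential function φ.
No, ∇×F = (2*exp(-y), 2*z, 3*sin(y) + 10*sin(2*y) - 2*cos(x)) ≠ 0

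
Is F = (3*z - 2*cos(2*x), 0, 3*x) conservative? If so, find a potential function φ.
Yes, F is conservative. φ = 3*x*z - sin(2*x)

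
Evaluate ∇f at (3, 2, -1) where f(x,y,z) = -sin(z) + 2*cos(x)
(-2*sin(3), 0, -cos(1))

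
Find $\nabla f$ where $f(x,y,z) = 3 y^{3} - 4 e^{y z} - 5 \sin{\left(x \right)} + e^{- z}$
(-5*cos(x), 9*y**2 - 4*z*exp(y*z), -4*y*exp(y*z) - exp(-z))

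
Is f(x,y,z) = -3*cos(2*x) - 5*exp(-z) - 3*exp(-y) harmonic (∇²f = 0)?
No, ∇²f = 12*cos(2*x) - 5*exp(-z) - 3*exp(-y)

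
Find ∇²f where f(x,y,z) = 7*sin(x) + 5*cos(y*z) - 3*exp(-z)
-5*y**2*cos(y*z) - 5*z**2*cos(y*z) - 7*sin(x) - 3*exp(-z)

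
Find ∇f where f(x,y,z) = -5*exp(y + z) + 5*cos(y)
(0, -5*exp(y + z) - 5*sin(y), -5*exp(y + z))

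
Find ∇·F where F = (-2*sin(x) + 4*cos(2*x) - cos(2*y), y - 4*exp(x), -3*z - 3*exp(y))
-8*sin(2*x) - 2*cos(x) - 2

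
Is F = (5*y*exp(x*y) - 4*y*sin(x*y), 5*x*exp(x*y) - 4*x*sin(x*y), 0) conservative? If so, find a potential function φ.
Yes, F is conservative. φ = 5*exp(x*y) + 4*cos(x*y)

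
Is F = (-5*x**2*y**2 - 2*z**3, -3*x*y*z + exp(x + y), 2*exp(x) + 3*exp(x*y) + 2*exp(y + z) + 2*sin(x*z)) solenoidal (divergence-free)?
No, ∇·F = -10*x*y**2 - 3*x*z + 2*x*cos(x*z) + exp(x + y) + 2*exp(y + z)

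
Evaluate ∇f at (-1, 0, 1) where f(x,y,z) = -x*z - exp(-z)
(-1, 0, exp(-1) + 1)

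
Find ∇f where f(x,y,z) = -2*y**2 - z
(0, -4*y, -1)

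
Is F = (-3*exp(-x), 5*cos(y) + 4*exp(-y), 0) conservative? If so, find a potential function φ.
Yes, F is conservative. φ = 5*sin(y) - 4*exp(-y) + 3*exp(-x)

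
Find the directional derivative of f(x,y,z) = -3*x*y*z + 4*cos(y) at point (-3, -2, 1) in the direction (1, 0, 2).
-6*sqrt(5)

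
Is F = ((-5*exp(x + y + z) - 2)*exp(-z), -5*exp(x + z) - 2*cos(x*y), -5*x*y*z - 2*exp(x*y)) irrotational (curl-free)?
No, ∇×F = (-5*x*z - 2*x*exp(x*y) + 5*exp(x + z), 5*y*z + 2*y*exp(x*y) + 2*exp(-z), 2*y*sin(x*y) + 5*exp(x + y) - 5*exp(x + z))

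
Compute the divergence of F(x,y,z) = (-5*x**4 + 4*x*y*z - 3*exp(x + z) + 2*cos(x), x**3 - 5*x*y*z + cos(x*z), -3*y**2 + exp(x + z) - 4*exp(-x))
-20*x**3 - 5*x*z + 4*y*z - 2*exp(x + z) - 2*sin(x)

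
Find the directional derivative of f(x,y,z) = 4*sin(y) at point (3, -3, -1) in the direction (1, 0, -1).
0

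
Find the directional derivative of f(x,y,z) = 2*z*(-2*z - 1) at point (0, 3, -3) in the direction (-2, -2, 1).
22/3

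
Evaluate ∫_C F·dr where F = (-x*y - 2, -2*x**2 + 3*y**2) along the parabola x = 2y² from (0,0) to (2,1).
-31/5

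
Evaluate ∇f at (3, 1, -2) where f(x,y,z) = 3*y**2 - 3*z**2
(0, 6, 12)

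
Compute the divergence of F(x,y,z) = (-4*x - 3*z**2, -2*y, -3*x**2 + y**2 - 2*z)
-8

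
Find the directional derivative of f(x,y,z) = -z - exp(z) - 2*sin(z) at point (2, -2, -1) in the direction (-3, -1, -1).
sqrt(11)*(1 + E*(1 + 2*cos(1)))*exp(-1)/11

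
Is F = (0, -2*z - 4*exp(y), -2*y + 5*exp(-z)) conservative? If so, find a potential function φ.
Yes, F is conservative. φ = -2*y*z - 4*exp(y) - 5*exp(-z)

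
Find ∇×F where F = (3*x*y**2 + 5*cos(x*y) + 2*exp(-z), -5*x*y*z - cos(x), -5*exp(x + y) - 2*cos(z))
(5*x*y - 5*exp(x + y), (5*exp(x + y + z) - 2)*exp(-z), -6*x*y + 5*x*sin(x*y) - 5*y*z + sin(x))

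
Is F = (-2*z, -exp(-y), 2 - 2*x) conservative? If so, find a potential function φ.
Yes, F is conservative. φ = -2*x*z + 2*z + exp(-y)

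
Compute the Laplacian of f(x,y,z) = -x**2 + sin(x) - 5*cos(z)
-sin(x) + 5*cos(z) - 2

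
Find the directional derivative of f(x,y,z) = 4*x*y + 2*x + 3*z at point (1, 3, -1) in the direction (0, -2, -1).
-11*sqrt(5)/5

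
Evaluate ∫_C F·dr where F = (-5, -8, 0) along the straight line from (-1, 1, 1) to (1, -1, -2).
6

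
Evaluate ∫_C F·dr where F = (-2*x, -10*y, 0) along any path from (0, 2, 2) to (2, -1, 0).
11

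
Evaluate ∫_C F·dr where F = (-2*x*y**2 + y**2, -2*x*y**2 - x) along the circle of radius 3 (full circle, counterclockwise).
-99*pi/2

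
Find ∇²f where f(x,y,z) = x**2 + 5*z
2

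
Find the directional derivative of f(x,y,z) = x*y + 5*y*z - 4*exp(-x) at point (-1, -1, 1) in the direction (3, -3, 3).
2*sqrt(3)*(-5 + 2*E)/3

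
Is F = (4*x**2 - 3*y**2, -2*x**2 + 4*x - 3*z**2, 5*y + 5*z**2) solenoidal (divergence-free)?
No, ∇·F = 8*x + 10*z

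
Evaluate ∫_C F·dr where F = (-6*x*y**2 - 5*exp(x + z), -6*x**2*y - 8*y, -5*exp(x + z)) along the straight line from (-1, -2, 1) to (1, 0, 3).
33 - 5*exp(4)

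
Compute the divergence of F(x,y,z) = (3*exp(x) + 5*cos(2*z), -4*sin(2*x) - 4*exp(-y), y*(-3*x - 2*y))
3*exp(x) + 4*exp(-y)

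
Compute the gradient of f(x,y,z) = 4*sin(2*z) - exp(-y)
(0, exp(-y), 8*cos(2*z))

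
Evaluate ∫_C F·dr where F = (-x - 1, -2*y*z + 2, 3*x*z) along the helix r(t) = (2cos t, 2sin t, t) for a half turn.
-8 + 2*pi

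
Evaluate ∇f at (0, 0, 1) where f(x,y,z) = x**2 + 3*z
(0, 0, 3)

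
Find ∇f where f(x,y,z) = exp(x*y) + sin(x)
(y*exp(x*y) + cos(x), x*exp(x*y), 0)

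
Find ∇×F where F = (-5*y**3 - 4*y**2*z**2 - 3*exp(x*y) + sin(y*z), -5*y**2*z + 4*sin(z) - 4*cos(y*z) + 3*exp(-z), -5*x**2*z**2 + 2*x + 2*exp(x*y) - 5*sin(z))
(2*x*exp(x*y) + 5*y**2 - 4*y*sin(y*z) - 4*cos(z) + 3*exp(-z), 10*x*z**2 - 8*y**2*z - 2*y*exp(x*y) + y*cos(y*z) - 2, 3*x*exp(x*y) + 15*y**2 + 8*y*z**2 - z*cos(y*z))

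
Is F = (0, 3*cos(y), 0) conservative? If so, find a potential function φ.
Yes, F is conservative. φ = 3*sin(y)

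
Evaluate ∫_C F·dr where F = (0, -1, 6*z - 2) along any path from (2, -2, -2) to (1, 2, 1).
-19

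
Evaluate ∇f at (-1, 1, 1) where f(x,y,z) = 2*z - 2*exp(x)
(-2*exp(-1), 0, 2)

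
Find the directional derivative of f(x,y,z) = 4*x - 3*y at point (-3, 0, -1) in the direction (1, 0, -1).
2*sqrt(2)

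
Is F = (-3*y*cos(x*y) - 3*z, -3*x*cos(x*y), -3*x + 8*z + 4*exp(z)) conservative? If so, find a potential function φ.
Yes, F is conservative. φ = -3*x*z + 4*z**2 + 4*exp(z) - 3*sin(x*y)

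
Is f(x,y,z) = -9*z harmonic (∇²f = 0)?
Yes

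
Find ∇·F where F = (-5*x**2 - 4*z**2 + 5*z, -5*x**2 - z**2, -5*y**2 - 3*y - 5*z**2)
-10*x - 10*z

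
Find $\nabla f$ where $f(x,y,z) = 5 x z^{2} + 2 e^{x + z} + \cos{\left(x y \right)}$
(-y*sin(x*y) + 5*z**2 + 2*exp(x + z), -x*sin(x*y), 10*x*z + 2*exp(x + z))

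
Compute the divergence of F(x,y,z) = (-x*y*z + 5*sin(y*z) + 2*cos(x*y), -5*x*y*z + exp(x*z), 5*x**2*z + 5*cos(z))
5*x**2 - 5*x*z - y*z - 2*y*sin(x*y) - 5*sin(z)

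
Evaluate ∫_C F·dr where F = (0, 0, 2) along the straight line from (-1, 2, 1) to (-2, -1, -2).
-6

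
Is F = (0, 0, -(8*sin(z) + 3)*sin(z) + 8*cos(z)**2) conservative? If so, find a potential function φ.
Yes, F is conservative. φ = (8*sin(z) + 3)*cos(z)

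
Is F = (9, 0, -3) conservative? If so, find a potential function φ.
Yes, F is conservative. φ = 9*x - 3*z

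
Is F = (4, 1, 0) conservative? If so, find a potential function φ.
Yes, F is conservative. φ = 4*x + y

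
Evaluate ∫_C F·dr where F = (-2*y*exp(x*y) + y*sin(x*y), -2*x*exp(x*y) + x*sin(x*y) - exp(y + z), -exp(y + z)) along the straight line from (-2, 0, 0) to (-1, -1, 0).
-3*cosh(1) - sinh(1) - cos(1) + 4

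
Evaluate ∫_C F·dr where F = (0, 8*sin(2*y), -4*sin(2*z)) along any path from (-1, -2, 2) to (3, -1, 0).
2*cos(4) - 4*cos(2) + 2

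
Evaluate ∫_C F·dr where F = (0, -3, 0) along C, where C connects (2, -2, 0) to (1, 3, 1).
-15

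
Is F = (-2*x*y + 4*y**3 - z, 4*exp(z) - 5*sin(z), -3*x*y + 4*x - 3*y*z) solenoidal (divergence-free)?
No, ∇·F = -5*y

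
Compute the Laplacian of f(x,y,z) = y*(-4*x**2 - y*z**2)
-2*y**2 - 8*y - 2*z**2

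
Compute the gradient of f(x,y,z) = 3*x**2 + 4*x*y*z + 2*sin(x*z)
(6*x + 4*y*z + 2*z*cos(x*z), 4*x*z, 2*x*(2*y + cos(x*z)))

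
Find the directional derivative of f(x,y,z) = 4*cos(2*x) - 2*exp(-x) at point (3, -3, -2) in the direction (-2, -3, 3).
2*sqrt(22)*(4*exp(3)*sin(6) - 1)*exp(-3)/11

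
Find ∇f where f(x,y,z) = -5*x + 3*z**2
(-5, 0, 6*z)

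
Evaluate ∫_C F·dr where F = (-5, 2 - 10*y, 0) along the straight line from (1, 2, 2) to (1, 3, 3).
-23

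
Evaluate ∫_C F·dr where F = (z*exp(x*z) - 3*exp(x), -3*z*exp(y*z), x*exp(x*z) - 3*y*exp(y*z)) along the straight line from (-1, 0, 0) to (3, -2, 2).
-3*exp(3) - 3*exp(-4) + 3*exp(-1) + 2 + exp(6)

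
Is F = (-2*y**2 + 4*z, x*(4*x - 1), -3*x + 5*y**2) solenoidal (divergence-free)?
Yes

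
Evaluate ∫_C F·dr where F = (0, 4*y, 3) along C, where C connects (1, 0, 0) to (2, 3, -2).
12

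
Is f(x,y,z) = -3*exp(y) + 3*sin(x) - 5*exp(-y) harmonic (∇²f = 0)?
No, ∇²f = -3*exp(y) - 3*sin(x) - 5*exp(-y)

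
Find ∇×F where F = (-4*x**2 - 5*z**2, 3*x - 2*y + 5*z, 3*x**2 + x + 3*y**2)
(6*y - 5, -6*x - 10*z - 1, 3)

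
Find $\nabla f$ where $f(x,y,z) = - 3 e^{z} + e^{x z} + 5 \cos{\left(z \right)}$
(z*exp(x*z), 0, x*exp(x*z) - 3*exp(z) - 5*sin(z))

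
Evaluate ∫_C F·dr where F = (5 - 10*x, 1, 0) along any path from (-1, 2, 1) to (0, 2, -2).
10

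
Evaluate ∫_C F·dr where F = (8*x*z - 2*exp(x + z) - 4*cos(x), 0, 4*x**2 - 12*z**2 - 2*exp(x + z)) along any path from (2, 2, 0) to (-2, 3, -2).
-2*exp(-4) + 8*sin(2) + 2*exp(2)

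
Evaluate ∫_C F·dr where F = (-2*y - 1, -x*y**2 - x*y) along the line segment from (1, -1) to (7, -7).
528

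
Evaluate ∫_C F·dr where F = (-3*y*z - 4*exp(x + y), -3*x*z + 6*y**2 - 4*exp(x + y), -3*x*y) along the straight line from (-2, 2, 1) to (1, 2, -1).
-4*exp(3) - 2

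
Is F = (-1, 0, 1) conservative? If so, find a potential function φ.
Yes, F is conservative. φ = -x + z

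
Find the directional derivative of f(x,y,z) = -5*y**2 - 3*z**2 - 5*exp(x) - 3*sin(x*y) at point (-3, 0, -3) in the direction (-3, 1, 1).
3*sqrt(11)*(5 + 9*exp(3))*exp(-3)/11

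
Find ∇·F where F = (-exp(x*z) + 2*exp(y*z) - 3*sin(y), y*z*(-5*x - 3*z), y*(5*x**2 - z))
-y - z*(5*x + 3*z) - z*exp(x*z)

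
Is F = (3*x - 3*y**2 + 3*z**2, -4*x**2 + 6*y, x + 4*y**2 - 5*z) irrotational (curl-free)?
No, ∇×F = (8*y, 6*z - 1, -8*x + 6*y)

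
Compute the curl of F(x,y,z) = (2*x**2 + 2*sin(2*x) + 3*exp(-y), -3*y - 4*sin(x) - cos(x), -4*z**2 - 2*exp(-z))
(0, 0, sin(x) - 4*cos(x) + 3*exp(-y))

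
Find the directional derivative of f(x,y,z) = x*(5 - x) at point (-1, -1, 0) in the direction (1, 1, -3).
7*sqrt(11)/11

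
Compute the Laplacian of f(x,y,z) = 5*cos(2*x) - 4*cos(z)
-20*cos(2*x) + 4*cos(z)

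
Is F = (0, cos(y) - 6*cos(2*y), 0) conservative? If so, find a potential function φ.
Yes, F is conservative. φ = sin(y) - 3*sin(2*y)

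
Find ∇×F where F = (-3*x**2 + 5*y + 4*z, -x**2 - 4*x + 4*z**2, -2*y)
(-8*z - 2, 4, -2*x - 9)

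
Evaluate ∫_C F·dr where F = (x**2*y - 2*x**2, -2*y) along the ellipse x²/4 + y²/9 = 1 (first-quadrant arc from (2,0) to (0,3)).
-3*pi/2 - 11/3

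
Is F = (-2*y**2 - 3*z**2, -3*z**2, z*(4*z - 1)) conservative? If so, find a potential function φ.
No, ∇×F = (6*z, -6*z, 4*y) ≠ 0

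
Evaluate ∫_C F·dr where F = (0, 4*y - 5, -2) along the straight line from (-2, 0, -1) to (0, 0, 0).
-2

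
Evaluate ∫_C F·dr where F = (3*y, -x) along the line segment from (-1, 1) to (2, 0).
5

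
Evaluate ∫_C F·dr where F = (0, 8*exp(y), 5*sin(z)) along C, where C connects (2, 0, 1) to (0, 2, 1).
-8 + 8*exp(2)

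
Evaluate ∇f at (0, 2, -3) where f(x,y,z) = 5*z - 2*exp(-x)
(2, 0, 5)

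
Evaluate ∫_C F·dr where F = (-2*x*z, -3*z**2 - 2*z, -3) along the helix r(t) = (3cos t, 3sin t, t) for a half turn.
12 + 21*pi/2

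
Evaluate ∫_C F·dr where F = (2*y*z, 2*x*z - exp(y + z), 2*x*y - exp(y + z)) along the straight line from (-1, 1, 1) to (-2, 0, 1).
-E + 2 + exp(2)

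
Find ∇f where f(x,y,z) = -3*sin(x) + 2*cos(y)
(-3*cos(x), -2*sin(y), 0)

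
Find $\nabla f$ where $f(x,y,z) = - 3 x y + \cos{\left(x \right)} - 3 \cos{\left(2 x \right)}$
(-3*y - sin(x) + 6*sin(2*x), -3*x, 0)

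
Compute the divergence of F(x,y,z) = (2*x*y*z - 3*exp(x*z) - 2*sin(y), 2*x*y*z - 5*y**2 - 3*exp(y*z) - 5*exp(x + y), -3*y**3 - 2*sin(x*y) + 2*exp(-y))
2*x*z + 2*y*z - 10*y - 3*z*exp(x*z) - 3*z*exp(y*z) - 5*exp(x + y)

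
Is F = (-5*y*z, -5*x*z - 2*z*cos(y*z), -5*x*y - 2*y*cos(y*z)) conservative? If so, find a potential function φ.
Yes, F is conservative. φ = -5*x*y*z - 2*sin(y*z)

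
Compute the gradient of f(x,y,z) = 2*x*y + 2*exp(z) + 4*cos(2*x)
(2*y - 8*sin(2*x), 2*x, 2*exp(z))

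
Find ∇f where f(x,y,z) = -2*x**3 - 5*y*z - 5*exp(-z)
(-6*x**2, -5*z, -5*y + 5*exp(-z))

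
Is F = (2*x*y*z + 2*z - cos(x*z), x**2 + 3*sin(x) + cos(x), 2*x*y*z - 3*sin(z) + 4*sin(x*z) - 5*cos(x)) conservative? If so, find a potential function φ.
No, ∇×F = (2*x*z, 2*x*y + x*sin(x*z) - 2*y*z - 4*z*cos(x*z) - 5*sin(x) + 2, -2*x*z + 2*x - sin(x) + 3*cos(x)) ≠ 0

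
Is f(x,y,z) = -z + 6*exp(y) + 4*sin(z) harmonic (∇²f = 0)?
No, ∇²f = 6*exp(y) - 4*sin(z)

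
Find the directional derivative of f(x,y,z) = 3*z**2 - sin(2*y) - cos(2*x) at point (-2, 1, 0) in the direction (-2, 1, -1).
sqrt(6)*(2*sin(4) - cos(2))/3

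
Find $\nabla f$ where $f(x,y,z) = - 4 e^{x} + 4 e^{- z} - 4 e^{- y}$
(-4*exp(x), 4*exp(-y), -4*exp(-z))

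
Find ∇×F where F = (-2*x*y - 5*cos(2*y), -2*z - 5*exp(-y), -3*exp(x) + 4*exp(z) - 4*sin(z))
(2, 3*exp(x), 2*x - 10*sin(2*y))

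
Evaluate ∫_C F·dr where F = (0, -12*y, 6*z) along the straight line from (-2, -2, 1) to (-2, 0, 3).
48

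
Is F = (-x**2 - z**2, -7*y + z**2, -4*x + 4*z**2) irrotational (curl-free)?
No, ∇×F = (-2*z, 4 - 2*z, 0)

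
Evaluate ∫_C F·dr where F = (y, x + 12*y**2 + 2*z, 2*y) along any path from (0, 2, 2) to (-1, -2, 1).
-74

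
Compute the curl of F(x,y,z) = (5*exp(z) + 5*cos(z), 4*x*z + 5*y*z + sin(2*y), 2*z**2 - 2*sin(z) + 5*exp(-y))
(-4*x - 5*y - 5*exp(-y), 5*exp(z) - 5*sin(z), 4*z)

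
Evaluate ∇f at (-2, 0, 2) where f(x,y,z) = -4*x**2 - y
(16, -1, 0)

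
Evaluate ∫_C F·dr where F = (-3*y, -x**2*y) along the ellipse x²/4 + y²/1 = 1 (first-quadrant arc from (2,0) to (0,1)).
-1 + 3*pi/2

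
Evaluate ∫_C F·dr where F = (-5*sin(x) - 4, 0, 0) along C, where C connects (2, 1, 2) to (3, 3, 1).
5*cos(3) - 4 - 5*cos(2)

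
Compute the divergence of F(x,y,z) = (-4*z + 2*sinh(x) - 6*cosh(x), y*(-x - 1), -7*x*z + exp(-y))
-8*x - 6*sinh(x) + 2*cosh(x) - 1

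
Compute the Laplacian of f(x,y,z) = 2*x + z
0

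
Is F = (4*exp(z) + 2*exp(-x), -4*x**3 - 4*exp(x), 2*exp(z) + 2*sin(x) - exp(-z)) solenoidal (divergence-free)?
No, ∇·F = 2*exp(z) + exp(-z) - 2*exp(-x)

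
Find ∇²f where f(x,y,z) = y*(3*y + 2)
6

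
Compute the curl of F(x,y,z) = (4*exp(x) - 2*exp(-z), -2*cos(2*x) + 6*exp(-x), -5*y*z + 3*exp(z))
(-5*z, 2*exp(-z), 4*sin(2*x) - 6*exp(-x))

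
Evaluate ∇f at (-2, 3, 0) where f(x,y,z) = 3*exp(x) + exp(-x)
((3 - exp(4))*exp(-2), 0, 0)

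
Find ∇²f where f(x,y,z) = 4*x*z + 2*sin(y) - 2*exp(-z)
-2*sin(y) - 2*exp(-z)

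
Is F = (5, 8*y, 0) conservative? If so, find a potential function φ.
Yes, F is conservative. φ = 5*x + 4*y**2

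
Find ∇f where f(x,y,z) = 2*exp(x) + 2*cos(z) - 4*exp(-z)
(2*exp(x), 0, -2*sin(z) + 4*exp(-z))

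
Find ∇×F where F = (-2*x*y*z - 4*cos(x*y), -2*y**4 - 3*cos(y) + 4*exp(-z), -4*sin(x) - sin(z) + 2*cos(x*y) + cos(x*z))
(-2*x*sin(x*y) + 4*exp(-z), -2*x*y + 2*y*sin(x*y) + z*sin(x*z) + 4*cos(x), 2*x*(z - 2*sin(x*y)))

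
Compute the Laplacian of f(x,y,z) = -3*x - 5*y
0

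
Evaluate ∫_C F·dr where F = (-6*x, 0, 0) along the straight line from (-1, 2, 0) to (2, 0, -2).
-9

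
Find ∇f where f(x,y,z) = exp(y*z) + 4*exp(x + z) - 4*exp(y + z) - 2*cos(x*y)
(2*y*sin(x*y) + 4*exp(x + z), 2*x*sin(x*y) + z*exp(y*z) - 4*exp(y + z), y*exp(y*z) + 4*exp(x + z) - 4*exp(y + z))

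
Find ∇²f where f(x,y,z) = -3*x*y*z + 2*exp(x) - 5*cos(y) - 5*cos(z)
2*exp(x) + 5*cos(y) + 5*cos(z)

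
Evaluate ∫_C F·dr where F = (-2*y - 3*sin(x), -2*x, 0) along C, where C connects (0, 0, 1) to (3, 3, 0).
-21 + 3*cos(3)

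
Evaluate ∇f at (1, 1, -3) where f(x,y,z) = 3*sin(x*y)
(3*cos(1), 3*cos(1), 0)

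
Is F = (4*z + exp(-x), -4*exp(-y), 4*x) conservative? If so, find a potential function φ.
Yes, F is conservative. φ = 4*x*z + 4*exp(-y) - exp(-x)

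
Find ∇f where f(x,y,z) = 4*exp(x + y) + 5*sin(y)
(4*exp(x + y), 4*exp(x + y) + 5*cos(y), 0)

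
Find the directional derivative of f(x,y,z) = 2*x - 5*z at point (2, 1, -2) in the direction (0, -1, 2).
-2*sqrt(5)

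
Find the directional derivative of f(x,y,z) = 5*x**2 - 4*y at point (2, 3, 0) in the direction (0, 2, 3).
-8*sqrt(13)/13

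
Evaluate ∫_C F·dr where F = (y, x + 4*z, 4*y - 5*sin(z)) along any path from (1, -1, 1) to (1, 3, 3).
5*cos(3) - 5*cos(1) + 44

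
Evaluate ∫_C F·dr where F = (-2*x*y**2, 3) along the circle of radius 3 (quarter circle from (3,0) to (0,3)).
99/2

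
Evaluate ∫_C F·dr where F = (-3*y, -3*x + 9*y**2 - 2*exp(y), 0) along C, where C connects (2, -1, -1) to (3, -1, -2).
3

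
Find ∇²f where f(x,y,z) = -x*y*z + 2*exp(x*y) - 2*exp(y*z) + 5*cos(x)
2*x**2*exp(x*y) + 2*y**2*exp(x*y) - 2*y**2*exp(y*z) - 2*z**2*exp(y*z) - 5*cos(x)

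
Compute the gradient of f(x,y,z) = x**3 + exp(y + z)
(3*x**2, exp(y + z), exp(y + z))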